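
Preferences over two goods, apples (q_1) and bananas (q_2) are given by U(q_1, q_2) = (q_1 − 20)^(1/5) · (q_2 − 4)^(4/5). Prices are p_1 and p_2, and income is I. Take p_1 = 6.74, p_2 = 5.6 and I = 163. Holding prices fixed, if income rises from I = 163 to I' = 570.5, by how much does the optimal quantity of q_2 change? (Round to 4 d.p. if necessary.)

Δq_2* = 58.2143

MRS = (1/4)·(q_2−4)/(q_1−20). Tangency with p_1/p_2 gives q_2−4 = 4·(p_1/p_2)·(q_1−20).
Substituting into the budget: q_1* = 20 + 0.2·(I − 20·p_1 − 4·p_2)/p_1, and q_2* = 4 + 0.8·(…)/p_2.
Discretionary income = 163 − 20·6.74 − 4·5.6 = 5.8; q_2* = 4 + 0.8·5.8/5.6 = 4.8286.
At I' = 570.5: q_2* = 63.0429. Change: 63.0429 − 4.8286 = 58.2143.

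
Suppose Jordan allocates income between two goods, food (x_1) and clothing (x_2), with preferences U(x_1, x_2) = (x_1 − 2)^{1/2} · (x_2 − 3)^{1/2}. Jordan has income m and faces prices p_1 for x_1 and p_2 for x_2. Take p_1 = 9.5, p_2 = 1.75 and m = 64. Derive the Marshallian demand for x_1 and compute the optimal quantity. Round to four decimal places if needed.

x_1* = 4.0921

MRS = (x_2−3)/(x_1−2). Tangency with p_1/p_2 gives x_2−3 = (p_1/p_2)·(x_1−2).
After buying the subsistence bundle (2, 3), a share 0.5 of the remaining income goes to x_1: x_1* = 2 + 0.5·(m − 2p_1 − 3p_2)/p_1.
Discretionary income = 64 − 2·9.5 − 3·1.75 = 39.75; x_1* = 2 + 0.5·39.75/9.5 = 4.0921.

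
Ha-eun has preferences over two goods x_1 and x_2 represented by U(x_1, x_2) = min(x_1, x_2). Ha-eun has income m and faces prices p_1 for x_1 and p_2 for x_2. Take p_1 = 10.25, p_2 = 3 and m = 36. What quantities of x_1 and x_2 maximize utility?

x_1* = 2.717, x_2* = 2.717

With perfect complements, no substitution: consume in ratio x_1:x_2 = 1:1.
Budget: p_1·x_1 + p_2·x_1 = m, so (p_1 + p_2)·x_1 = m.
Demand: x_1*(p_1,p_2,m) = m/(p_1 + p_2), x_2* = m/(p_1 + p_2).
Here 10.25 + 3 = 13.25, giving x_1* = 2.717 and x_2* = 2.717.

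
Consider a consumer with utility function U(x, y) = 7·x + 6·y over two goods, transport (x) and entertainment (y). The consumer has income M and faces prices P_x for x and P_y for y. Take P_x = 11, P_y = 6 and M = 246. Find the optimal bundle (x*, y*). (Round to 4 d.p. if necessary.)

x* = 0, y* = 41

y gives more utility per dollar, so spend all income on y: y* = M/P_y, x* = 0.
Numerically: x* = 0, y* = 41.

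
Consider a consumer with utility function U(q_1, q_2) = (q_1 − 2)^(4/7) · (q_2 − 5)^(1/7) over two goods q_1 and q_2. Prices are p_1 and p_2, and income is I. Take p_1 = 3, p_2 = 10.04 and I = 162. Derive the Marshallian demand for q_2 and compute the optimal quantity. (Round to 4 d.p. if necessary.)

q_2* = 7.1076

MRS = 4·(q_2−5)/(q_1−2). Tangency with p_1/p_2 gives q_2−5 = (1/4)·(p_1/p_2)·(q_1−2).
Substituting into the budget: q_1* = 2 + 0.8·(I − 2·p_1 − 5·p_2)/p_1, and q_2* = 5 + 0.2·(…)/p_2.
Discretionary income = 162 − 2·3 − 5·10.04 = 105.8; q_2* = 5 + 0.2·105.8/10.04 = 7.1076.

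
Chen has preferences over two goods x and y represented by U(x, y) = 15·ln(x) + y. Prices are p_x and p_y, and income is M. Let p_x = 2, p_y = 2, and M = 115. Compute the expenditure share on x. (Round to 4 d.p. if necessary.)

MU_x = 15/x, MU_y = 1. Tangency: 15/x = p_x/p_y.
So x*(p_x,p_y) = 15·p_y/p_x, independent of income; and y* = (M − 15·p_y)/p_y.
At the given prices: x* = 15·2/2 = 15, and y* = 42.5.
Expenditure on x: 2·15 = 30; share = 0.2609.

share on x = 0.2609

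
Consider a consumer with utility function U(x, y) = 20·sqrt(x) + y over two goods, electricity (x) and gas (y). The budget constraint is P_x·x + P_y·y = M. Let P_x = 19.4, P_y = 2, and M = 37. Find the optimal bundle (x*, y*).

x* = 1.0628, y* = 8.1907

Plugging in: x* = (10·2/19.4)² = 1.0628, y* = 8.1907.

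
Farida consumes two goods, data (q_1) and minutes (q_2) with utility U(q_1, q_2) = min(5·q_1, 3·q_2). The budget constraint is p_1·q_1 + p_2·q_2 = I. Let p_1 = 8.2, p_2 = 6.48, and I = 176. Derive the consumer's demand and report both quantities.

Here 3·8.2 + 5·6.48 = 57, giving q_1* = 9.2632 and q_2* = 15.4386.

q_1* = 9.2632, q_2* = 15.4386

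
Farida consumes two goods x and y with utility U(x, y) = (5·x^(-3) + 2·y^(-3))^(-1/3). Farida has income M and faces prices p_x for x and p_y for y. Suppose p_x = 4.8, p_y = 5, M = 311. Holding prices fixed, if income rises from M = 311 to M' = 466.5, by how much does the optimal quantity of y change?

MU_x ∝ 5·x^(-4), MU_y ∝ 2·y^(-4), so MRS = (5/2)·(y/x)^(4) = p_x/p_y.
Hence y/x = ((2/5)·p_x/p_y)^(1/(4)), i.e. raised to the 0.25 power.
Substitute y = (y/x)·x into the budget: x* = M/(p_x + p_y·(y/x)).
Numerically y/x = 0.787196, so x* = 311/(4.8 + 5·0.787196) = 35.5999 and y* = 0.787196·35.5999 = 28.0241.
At M' = 466.5: y* = 42.0361. Change: 42.0361 − 28.0241 = 14.012.

Δy* = 14.012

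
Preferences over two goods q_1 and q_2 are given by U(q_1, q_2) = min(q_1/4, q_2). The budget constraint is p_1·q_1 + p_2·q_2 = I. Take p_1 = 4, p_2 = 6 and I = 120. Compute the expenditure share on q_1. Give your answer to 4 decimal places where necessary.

Leontief preferences: the optimum is at the kink where q_1/4 = q_2/1, i.e. q_2 = (1/4)·q_1.
Budget: p_1·q_1 + p_2·(1/4)·q_1 = I, so (4·p_1 + p_2)·q_1 = 4·I.
Demand: q_1*(p_1,p_2,I) = 4·I/(4·p_1 + p_2), q_2* = I/(4·p_1 + p_2).
Here 4·4 + 6 = 22, giving q_1* = 21.8182 and q_2* = 5.4545.
Expenditure on q_1: 4·21.8182 = 87.2727; share = 0.7273.

share on q_1 = 0.7273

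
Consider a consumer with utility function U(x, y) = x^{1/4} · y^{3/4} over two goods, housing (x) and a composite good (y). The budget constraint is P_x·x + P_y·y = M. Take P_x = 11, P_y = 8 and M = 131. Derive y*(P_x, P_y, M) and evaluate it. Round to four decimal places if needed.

y* = 12.2812

MU_x/MU_y = (0.25·y)/(0.75·x); tangency sets this equal to P_x/P_y.
So 0.25·P_y·y = 0.75·P_x·x; combined with the budget, a share 0.25 of income goes to x.
Demand: x*(P_x,P_y,M) = 0.25·M/P_x and y* = 0.75·M/P_y.
At P_x=11, P_y=8, M=131: y* = 0.75·131/8 = 12.2812.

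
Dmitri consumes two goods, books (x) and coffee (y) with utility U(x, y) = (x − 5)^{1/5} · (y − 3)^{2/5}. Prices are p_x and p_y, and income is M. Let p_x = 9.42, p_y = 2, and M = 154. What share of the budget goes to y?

share on y = 0.4758

This is Cobb-Douglas in (x−5, y−3): tangency gives 0.2·p_y·(y−3) = 0.4·p_x·(x−5).
After buying the subsistence bundle (5, 3), a share 1/3 of the remaining income goes to x: x* = 5 + 1/3·(M − 5p_x − 3p_y)/p_x.
Discretionary income = 154 − 5·9.42 − 3·2 = 100.9; x* = 5 + 1/3·100.9/9.42 = 8.5704; y* = 3 + 2/3·100.9/2 = 36.6333.
Expenditure on y: 2·36.6333 = 73.2667; share = 0.4758.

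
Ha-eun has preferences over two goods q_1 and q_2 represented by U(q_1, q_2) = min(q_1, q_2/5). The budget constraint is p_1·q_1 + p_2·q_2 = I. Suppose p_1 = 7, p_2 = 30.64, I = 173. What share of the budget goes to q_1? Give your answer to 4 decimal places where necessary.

Leontief preferences: the optimum is at the kink where q_1/1 = q_2/5, i.e. q_2 = 5·q_1.
Budget: p_1·q_1 + p_2·5·q_1 = I, so (p_1 + 5·p_2)·q_1 = I.
Demand: q_1*(p_1,p_2,I) = I/(p_1 + 5·p_2), q_2* = 5·I/(p_1 + 5·p_2).
Here 7 + 5·30.64 = 160.2, giving q_1* = 1.0799 and q_2* = 5.3995.
Expenditure on q_1: 7·1.0799 = 7.5593; share = 0.0437.

share on q_1 = 0.0437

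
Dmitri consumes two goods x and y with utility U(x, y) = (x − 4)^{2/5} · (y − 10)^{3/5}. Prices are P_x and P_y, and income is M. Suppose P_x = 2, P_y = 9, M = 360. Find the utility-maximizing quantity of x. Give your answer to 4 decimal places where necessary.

Let x' = x−4, y' = y−10. MRS = (2/3)·y'/x' = P_x/P_y.
Substituting into the budget: x* = 4 + 0.4·(M − 4·P_x − 10·P_y)/P_x, and y* = 10 + 0.6·(…)/P_y.
Discretionary income = 360 − 4·2 − 10·9 = 262; x* = 4 + 0.4·262/2 = 56.4.

x* = 56.4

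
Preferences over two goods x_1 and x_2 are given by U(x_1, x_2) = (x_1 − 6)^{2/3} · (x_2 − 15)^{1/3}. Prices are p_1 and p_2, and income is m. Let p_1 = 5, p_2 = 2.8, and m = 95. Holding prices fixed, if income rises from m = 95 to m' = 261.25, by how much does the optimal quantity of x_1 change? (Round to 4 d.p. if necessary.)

Δx_1* = 22.1667

Let x_1' = x_1−6, x_2' = x_2−15. MRS = 2·x_2'/x_1' = p_1/p_2.
Substituting into the budget: x_1* = 6 + 2/3·(m − 6·p_1 − 15·p_2)/p_1, and x_2* = 15 + 1/3·(…)/p_2.
Discretionary income = 95 − 6·5 − 15·2.8 = 23; x_1* = 6 + 2/3·23/5 = 9.0667.
At m' = 261.25: x_1* = 31.2333. Change: 31.2333 − 9.0667 = 22.1667.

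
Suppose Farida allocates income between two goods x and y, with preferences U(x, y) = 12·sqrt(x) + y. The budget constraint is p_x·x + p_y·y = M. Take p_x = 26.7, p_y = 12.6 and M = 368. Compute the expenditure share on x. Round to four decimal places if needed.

share on x = 0.5817

Plugging in: x* = (6·12.6/26.7)² = 8.0172, y* = 12.2176.
Expenditure on x: 26.7·8.0172 = 214.0584; share = 0.5817.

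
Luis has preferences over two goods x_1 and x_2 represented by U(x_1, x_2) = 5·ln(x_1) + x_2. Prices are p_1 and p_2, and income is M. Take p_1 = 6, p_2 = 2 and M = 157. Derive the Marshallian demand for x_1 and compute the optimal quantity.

x_1* = 1.6667

At the given prices: x_1* = 5·2/6 = 1.6667.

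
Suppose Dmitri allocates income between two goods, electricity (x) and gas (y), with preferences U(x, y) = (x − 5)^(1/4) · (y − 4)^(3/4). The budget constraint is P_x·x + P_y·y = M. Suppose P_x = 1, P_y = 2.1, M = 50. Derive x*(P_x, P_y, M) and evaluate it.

x* = 14.15

After buying the subsistence bundle (5, 4), a share 0.25 of the remaining income goes to x: x* = 5 + 0.25·(M − 5P_x − 4P_y)/P_x.
Discretionary income = 50 − 5·1 − 4·2.1 = 36.6; x* = 5 + 0.25·36.6/1 = 14.15.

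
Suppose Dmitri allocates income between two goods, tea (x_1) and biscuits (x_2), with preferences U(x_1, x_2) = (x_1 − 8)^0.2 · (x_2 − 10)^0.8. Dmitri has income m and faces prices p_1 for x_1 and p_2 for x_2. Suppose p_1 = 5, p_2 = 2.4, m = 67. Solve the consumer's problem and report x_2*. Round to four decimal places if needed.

x_2* = 11

MRS = (1/4)·(x_2−10)/(x_1−8). Tangency with p_1/p_2 gives x_2−10 = 4·(p_1/p_2)·(x_1−8).
After buying the subsistence bundle (8, 10), a share 0.2 of the remaining income goes to x_1: x_1* = 8 + 0.2·(m − 8p_1 − 10p_2)/p_1.
Discretionary income = 67 − 8·5 − 10·2.4 = 3; x_2* = 10 + 0.8·3/2.4 = 11.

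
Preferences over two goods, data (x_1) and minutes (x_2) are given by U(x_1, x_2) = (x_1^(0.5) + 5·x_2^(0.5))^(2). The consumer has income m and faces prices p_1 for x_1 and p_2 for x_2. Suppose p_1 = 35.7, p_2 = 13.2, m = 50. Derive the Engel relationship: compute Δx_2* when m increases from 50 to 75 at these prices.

Δx_2* = 1.8663

Numerically x_2/x_1 = 182.864153, so x_1* = 50/(35.7 + 13.2·182.864153) = 0.0204 and x_2* = 182.864153·0.0204 = 3.7327.
At m' = 75: x_2* = 5.599. Change: 5.599 − 3.7327 = 1.8663.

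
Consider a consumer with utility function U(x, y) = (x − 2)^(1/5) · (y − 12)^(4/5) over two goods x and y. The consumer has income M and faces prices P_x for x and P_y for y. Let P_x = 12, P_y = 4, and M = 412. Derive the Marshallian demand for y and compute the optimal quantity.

y* = 80

MRS = (1/4)·(y−12)/(x−2). Tangency with P_x/P_y gives y−12 = 4·(P_x/P_y)·(x−2).
After buying the subsistence bundle (2, 12), a share 0.2 of the remaining income goes to x: x* = 2 + 0.2·(M − 2P_x − 12P_y)/P_x.
Discretionary income = 412 − 2·12 − 12·4 = 340; y* = 12 + 0.8·340/4 = 80.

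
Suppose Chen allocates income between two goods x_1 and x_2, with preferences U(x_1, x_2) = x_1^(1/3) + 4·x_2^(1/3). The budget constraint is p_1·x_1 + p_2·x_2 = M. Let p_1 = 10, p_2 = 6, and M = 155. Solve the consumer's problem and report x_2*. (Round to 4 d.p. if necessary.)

Numerically x_2/x_1 = 17.213259, so x_1* = 155/(10 + 6·17.213259) = 1.3683 and x_2* = 17.213259·1.3683 = 23.5528.

x_2* = 23.5528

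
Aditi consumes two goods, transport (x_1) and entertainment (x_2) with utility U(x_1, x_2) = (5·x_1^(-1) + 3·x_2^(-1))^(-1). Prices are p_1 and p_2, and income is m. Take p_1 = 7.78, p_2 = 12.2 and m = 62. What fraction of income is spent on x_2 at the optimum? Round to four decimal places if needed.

share on x_2 = 0.4924

From the CES first-order condition, (5/3)·(x_2/x_1)^(2) = p_1/p_2.
Solve for the ratio: x_2/x_1 = [(3/5)·p_1/p_2]^(0.5).
Substitute x_2 = (x_2/x_1)·x_1 into the budget: x_1* = m/(p_1 + p_2·(x_2/x_1)).
Numerically x_2/x_1 = 0.618565, so x_1* = 62/(7.78 + 12.2·0.618565) = 4.0453 and x_2* = 0.618565·4.0453 = 2.5023.
Expenditure on x_2: 12.2·2.5023 = 30.5277; share = 0.4924.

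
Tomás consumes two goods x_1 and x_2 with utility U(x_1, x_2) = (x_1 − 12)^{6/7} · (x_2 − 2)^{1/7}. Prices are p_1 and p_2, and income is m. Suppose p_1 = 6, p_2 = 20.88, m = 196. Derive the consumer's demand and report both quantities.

This is Cobb-Douglas in (x_1−12, x_2−2): tangency gives 6/7·p_2·(x_2−2) = 1/7·p_1·(x_1−12).
After buying the subsistence bundle (12, 2), a share 6/7 of the remaining income goes to x_1: x_1* = 12 + 6/7·(m − 12p_1 − 2p_2)/p_1.
Discretionary income = 196 − 12·6 − 2·20.88 = 82.24; x_1* = 12 + 6/7·82.24/6 = 23.7486; x_2* = 2 + 1/7·82.24/20.88 = 2.5627.

x_1* = 23.7486, x_2* = 2.5627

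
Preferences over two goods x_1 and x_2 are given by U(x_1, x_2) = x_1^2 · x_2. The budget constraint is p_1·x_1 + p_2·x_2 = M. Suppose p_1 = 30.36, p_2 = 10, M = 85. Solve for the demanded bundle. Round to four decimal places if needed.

Tangency: MRS = 2·x_2/x_1 = p_1/p_2.
So 2·p_2·x_2 = p_1·x_1; combined with the budget, a share 2/3 of income goes to x_1.
Demand: x_1*(p_1,p_2,M) = 2/3·M/p_1 and x_2* = 1/3·M/p_2.
At p_1=30.36, p_2=10, M=85: x_1* = 2/3·85/30.36 = 1.8665, x_2* = 2.8333.

x_1* = 1.8665, x_2* = 2.8333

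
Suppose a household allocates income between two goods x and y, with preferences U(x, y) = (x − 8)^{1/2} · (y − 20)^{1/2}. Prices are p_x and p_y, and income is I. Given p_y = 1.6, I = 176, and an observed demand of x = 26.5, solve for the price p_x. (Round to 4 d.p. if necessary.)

p_x = 3.2

This is Cobb-Douglas in (x−8, y−20): tangency gives 0.5·p_y·(y−20) = 0.5·p_x·(x−8).
After buying the subsistence bundle (8, 20), a share 0.5 of the remaining income goes to x: x* = 8 + 0.5·(I − 8p_x − 20p_y)/p_x.
Set x* = 26.5 in the demand function and solve for p_x: p_x = 3.2.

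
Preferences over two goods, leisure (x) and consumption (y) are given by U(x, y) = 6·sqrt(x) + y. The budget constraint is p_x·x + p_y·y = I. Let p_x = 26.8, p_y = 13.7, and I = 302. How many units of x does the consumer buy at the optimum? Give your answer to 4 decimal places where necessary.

x* = 2.3519

Set MRS = p_x/p_y: 3·x^(−1/2) = p_x/p_y.
Solve: √x = 3·p_y/p_x, so x*(p_x,p_y) = (3·p_y/p_x)², and y* = (I − p_x·x*)/p_y.
Plugging in: x* = (3·13.7/26.8)² = 2.3519.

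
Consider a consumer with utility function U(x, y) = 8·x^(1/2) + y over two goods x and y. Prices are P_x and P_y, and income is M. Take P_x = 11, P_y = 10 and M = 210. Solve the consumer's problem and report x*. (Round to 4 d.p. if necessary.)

x* = 13.2231

Set MRS = P_x/P_y: 4·x^(−1/2) = P_x/P_y.
Thus x* = (4·P_y/P_x)² — independent of M — with the rest of income spent on y.
Plugging in: x* = (4·10/11)² = 13.2231.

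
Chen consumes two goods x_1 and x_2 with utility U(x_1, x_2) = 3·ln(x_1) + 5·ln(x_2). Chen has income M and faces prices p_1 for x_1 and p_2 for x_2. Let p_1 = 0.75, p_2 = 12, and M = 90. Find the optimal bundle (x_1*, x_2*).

The MRS is (3/5)·x_2/x_1. Set MRS = p_1/p_2.
So 3·p_2·x_2 = 5·p_1·x_1; combined with the budget, a share 0.375 of income goes to x_1.
Demand: x_1*(p_1,p_2,M) = 0.375·M/p_1 and x_2* = 0.625·M/p_2.
At p_1=0.75, p_2=12, M=90: x_1* = 0.375·90/0.75 = 45, x_2* = 4.6875.

x_1* = 45, x_2* = 4.6875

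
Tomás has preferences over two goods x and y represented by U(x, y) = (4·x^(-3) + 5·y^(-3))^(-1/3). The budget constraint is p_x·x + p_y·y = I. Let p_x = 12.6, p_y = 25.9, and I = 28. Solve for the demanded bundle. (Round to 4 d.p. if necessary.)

MRS = MU_x/MU_y = (4/5)·(y/x)^(4). Set equal to p_x/p_y.
Hence y/x = ((5/4)·p_x/p_y)^(1/(4)), i.e. raised to the 0.25 power.
With the ratio pinned down, the budget gives x* = I/(p_x + p_y·(y/x)) and y* = (y/x)·x*.
Numerically y/x = 0.88307, so x* = 28/(12.6 + 25.9·0.88307) = 0.7894 and y* = 0.88307·0.7894 = 0.6971.

x* = 0.7894, y* = 0.6971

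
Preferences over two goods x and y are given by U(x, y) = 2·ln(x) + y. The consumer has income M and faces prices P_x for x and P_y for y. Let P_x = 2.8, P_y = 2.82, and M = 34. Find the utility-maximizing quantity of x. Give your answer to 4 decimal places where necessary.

x* = 2.0143

Set MRS = P_x/P_y: (2/x)/1 = P_x/P_y.
So x*(P_x,P_y) = 2·P_y/P_x, independent of income; and y* = (M − 2·P_y)/P_y.
At the given prices: x* = 2·2.82/2.8 = 2.0143.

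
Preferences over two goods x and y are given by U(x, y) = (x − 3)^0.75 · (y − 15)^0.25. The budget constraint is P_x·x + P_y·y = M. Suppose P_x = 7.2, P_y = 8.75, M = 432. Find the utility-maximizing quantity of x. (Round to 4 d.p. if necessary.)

MRS = 3·(y−15)/(x−3). Tangency with P_x/P_y gives y−15 = (1/3)·(P_x/P_y)·(x−3).
After buying the subsistence bundle (3, 15), a share 0.75 of the remaining income goes to x: x* = 3 + 0.75·(M − 3P_x − 15P_y)/P_x.
Discretionary income = 432 − 3·7.2 − 15·8.75 = 279.15; x* = 3 + 0.75·279.15/7.2 = 32.0781.

x* = 32.0781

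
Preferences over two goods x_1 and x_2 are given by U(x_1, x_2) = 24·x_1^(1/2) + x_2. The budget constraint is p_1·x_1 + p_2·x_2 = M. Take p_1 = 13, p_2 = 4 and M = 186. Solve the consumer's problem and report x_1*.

MU_x_1 = 12/√x_1, MU_x_2 = 1. Tangency: 12/√x_1 = p_1/p_2.
Thus x_1* = (12·p_2/p_1)² — independent of M — with the rest of income spent on x_2.
Plugging in: x_1* = (12·4/13)² = 13.6331.

x_1* = 13.6331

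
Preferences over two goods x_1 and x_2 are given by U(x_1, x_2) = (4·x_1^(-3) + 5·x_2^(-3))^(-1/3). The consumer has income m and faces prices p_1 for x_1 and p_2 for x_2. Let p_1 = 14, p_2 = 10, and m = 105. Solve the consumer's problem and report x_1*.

Numerically x_2/x_1 = 1.150163, so x_1* = 105/(14 + 10·1.150163) = 4.1174.

x_1* = 4.1174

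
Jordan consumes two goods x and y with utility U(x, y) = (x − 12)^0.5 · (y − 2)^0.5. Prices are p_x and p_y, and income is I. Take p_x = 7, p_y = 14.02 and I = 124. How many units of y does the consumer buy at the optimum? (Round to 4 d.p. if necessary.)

y* = 2.4265

This is Cobb-Douglas in (x−12, y−2): tangency gives 0.5·p_y·(y−2) = 0.5·p_x·(x−12).
Substituting into the budget: x* = 12 + 0.5·(I − 12·p_x − 2·p_y)/p_x, and y* = 2 + 0.5·(…)/p_y.
Discretionary income = 124 − 12·7 − 2·14.02 = 11.96; y* = 2 + 0.5·11.96/14.02 = 2.4265.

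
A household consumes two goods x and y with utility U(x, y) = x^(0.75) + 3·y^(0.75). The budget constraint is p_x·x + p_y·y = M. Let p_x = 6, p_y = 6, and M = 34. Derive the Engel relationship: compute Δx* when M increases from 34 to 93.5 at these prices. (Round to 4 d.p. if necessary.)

MRS = MU_x/MU_y = (1/3)·(y/x)^(0.25). Set equal to p_x/p_y.
Solve for the ratio: y/x = [3·p_x/p_y]^(4).
Substitute y = (y/x)·x into the budget: x* = M/(p_x + p_y·(y/x)).
Numerically y/x = 81, so x* = 34/(6 + 6·81) = 0.0691.
At M' = 93.5: x* = 0.19. Change: 0.19 − 0.0691 = 0.1209.

Δx* = 0.1209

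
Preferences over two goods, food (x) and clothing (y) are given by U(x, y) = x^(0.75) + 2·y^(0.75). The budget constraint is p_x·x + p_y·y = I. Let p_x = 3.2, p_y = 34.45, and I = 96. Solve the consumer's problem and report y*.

y* = 0.0353

MU_x ∝ x^(-0.25), MU_y ∝ 2·y^(-0.25), so MRS = (1/2)·(y/x)^(0.25) = p_x/p_y.
Solve for the ratio: y/x = [2·p_x/p_y]^(4).
Substitute y = (y/x)·x into the budget: x* = I/(p_x + p_y·(y/x)).
Numerically y/x = 0.001191, so x* = 96/(3.2 + 34.45·0.001191) = 29.6202 and y* = 0.001191·29.6202 = 0.0353.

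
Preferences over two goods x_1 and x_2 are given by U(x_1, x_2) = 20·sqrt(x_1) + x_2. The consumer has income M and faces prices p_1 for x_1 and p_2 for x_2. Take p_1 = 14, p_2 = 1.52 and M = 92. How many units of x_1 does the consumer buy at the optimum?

x_1* = 1.1788

Set MRS = p_1/p_2: 10·x_1^(−1/2) = p_1/p_2.
Solve: √x_1 = 10·p_2/p_1, so x_1*(p_1,p_2) = (10·p_2/p_1)², and x_2* = (M − p_1·x_1*)/p_2.
Plugging in: x_1* = (10·1.52/14)² = 1.1788.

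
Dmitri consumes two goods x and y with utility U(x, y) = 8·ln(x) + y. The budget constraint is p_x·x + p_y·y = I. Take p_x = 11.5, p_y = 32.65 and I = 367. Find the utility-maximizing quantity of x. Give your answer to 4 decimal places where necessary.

x* = 22.713

Set MRS = p_x/p_y: (8/x)/1 = p_x/p_y.
So x*(p_x,p_y) = 8·p_y/p_x, independent of income; and y* = (I − 8·p_y)/p_y.
At the given prices: x* = 8·32.65/11.5 = 22.713.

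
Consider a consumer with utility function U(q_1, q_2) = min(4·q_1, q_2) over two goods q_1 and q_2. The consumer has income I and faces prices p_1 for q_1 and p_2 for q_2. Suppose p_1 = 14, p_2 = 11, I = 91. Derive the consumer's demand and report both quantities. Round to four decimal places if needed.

Leontief preferences: the optimum is at the kink where q_1/1 = q_2/4, i.e. q_2 = 4·q_1.
Budget: p_1·q_1 + p_2·4·q_1 = I, so (p_1 + 4·p_2)·q_1 = I.
Demand: q_1*(p_1,p_2,I) = I/(p_1 + 4·p_2), q_2* = 4·I/(p_1 + 4·p_2).
Here 14 + 4·11 = 58, giving q_1* = 1.569 and q_2* = 6.2759.

q_1* = 1.569, q_2* = 6.2759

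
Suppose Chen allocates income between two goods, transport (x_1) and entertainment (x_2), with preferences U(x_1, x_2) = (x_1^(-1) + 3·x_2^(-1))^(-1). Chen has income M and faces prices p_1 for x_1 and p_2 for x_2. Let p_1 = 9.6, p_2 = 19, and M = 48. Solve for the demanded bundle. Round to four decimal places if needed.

Numerically x_2/x_1 = 1.231174, so x_1* = 48/(9.6 + 19·1.231174) = 1.4549 and x_2* = 1.231174·1.4549 = 1.7912.

x_1* = 1.4549, x_2* = 1.7912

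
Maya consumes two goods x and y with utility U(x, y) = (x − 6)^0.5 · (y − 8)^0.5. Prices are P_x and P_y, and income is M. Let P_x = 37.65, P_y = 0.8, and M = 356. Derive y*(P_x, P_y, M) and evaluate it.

y* = 85.3125

Let x' = x−6, y' = y−8. MRS = y'/x' = P_x/P_y.
Substituting into the budget: x* = 6 + 0.5·(M − 6·P_x − 8·P_y)/P_x, and y* = 8 + 0.5·(…)/P_y.
Discretionary income = 356 − 6·37.65 − 8·0.8 = 123.7; y* = 8 + 0.5·123.7/0.8 = 85.3125.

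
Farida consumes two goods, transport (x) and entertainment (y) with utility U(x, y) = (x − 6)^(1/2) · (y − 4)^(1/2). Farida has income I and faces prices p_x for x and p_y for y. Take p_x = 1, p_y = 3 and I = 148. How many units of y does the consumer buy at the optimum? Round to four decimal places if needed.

Let x' = x−6, y' = y−4. MRS = y'/x' = p_x/p_y.
After buying the subsistence bundle (6, 4), a share 0.5 of the remaining income goes to x: x* = 6 + 0.5·(I − 6p_x − 4p_y)/p_x.
Discretionary income = 148 − 6·1 − 4·3 = 130; y* = 4 + 0.5·130/3 = 25.6667.

y* = 25.6667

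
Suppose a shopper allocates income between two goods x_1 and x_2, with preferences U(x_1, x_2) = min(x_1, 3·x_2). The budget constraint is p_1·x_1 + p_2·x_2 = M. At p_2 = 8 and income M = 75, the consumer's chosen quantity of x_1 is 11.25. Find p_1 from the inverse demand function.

With perfect complements, no substitution: consume in ratio x_1:x_2 = 3:1.
Budget: p_1·x_1 + p_2·(1/3)·x_1 = M, so (3·p_1 + p_2)·x_1 = 3·M.
Demand: x_1*(p_1,p_2,M) = 3·M/(3·p_1 + p_2), x_2* = M/(3·p_1 + p_2).
Set x_1* = 11.25 in the demand function and solve for p_1: p_1 = 4.

p_1 = 4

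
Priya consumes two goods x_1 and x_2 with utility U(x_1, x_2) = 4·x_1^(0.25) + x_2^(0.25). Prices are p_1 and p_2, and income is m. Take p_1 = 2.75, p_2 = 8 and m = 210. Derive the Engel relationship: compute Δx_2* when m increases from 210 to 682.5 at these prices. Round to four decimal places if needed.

From the CES first-order condition, 4·(x_2/x_1)^(0.75) = p_1/p_2.
Solve for the ratio: x_2/x_1 = [(1/4)·p_1/p_2]^(4/3).
Substitute x_2 = (x_2/x_1)·x_1 into the budget: x_1* = m/(p_1 + p_2·(x_2/x_1)).
Numerically x_2/x_1 = 0.037924, so x_1* = 210/(2.75 + 8·0.037924) = 68.776 and x_2* = 0.037924·68.776 = 2.6082.
At m' = 682.5: x_2* = 8.4768. Change: 8.4768 − 2.6082 = 5.8685.

Δx_2* = 5.8685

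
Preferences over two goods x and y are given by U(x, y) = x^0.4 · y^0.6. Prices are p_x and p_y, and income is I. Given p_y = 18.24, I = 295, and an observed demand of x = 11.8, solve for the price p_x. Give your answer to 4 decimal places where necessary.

The MRS is (2/3)·y/x. Set MRS = p_x/p_y.
So 0.4·p_y·y = 0.6·p_x·x; combined with the budget, a share 0.4 of income goes to x.
Demand: x*(p_x,p_y,I) = 0.4·I/p_x and y* = 0.6·I/p_y.
Set x* = 11.8 in the demand function and solve for p_x: p_x = 10.

p_x = 10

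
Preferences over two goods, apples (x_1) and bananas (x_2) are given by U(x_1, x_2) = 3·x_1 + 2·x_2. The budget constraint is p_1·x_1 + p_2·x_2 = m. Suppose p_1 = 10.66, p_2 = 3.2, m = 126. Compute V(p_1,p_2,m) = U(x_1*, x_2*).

V = 78.75

Perfect substitutes: compare marginal utility per dollar. 3/p_1 vs 2/p_2 → 0.2814 vs 0.625.
x_2 gives more utility per dollar, so spend all income on x_2: x_2* = m/p_2, x_1* = 0.
Numerically: x_1* = 0, x_2* = 39.375.
Utility at the optimum: U(0, 39.375) = 78.75.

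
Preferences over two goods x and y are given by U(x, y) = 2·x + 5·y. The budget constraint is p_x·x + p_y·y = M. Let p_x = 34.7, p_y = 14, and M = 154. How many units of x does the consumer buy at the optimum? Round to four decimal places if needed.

Linear utility — the consumer picks whichever good has higher MU/price: 2/34.7 = 0.0576 vs 5/14 = 0.3571.
y gives more utility per dollar, so spend all income on y: y* = M/p_y, x* = 0.
Numerically: x* = 0, y* = 11.

x* = 0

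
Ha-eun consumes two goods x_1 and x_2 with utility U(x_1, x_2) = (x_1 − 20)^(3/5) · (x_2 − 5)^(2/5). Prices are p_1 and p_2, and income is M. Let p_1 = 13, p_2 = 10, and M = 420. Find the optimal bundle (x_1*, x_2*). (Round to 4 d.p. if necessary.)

This is Cobb-Douglas in (x_1−20, x_2−5): tangency gives 0.6·p_2·(x_2−5) = 0.4·p_1·(x_1−20).
After buying the subsistence bundle (20, 5), a share 0.6 of the remaining income goes to x_1: x_1* = 20 + 0.6·(M − 20p_1 − 5p_2)/p_1.
Discretionary income = 420 − 20·13 − 5·10 = 110; x_1* = 20 + 0.6·110/13 = 25.0769; x_2* = 5 + 0.4·110/10 = 9.4.

x_1* = 25.0769, x_2* = 9.4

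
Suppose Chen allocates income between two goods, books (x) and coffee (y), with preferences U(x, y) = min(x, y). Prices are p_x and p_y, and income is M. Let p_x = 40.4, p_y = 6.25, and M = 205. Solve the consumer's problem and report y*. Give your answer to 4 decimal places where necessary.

Leontief preferences: the optimum is at the kink where x/1 = y/1, i.e. y = x.
Budget: p_x·x + p_y·x = M, so (p_x + p_y)·x = M.
Demand: x*(p_x,p_y,M) = M/(p_x + p_y), y* = M/(p_x + p_y).
Here 40.4 + 6.25 = 46.65, giving y* = 4.3944.

y* = 4.3944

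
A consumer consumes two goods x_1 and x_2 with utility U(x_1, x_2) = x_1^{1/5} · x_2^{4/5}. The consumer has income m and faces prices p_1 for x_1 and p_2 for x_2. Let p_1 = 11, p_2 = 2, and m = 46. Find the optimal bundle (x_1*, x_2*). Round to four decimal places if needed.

MU_x_1/MU_x_2 = (0.2·x_2)/(0.8·x_1); tangency sets this equal to p_1/p_2.
So 0.2·p_2·x_2 = 0.8·p_1·x_1; combined with the budget, a share 0.2 of income goes to x_1.
Demand: x_1*(p_1,p_2,m) = 0.2·m/p_1 and x_2* = 0.8·m/p_2.
At p_1=11, p_2=2, m=46: x_1* = 0.2·46/11 = 0.8364, x_2* = 18.4.

x_1* = 0.8364, x_2* = 18.4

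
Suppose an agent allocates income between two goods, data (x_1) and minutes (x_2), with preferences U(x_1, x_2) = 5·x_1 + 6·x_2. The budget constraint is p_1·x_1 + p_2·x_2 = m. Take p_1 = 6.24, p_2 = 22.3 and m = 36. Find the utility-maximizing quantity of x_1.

Perfect substitutes: compare marginal utility per dollar. 5/p_1 vs 6/p_2 → 0.8013 vs 0.2691.
x_1 gives more utility per dollar, so spend all income on x_1: x_1* = m/p_1, x_2* = 0.
Numerically: x_1* = 5.7692, x_2* = 0.

x_1* = 5.7692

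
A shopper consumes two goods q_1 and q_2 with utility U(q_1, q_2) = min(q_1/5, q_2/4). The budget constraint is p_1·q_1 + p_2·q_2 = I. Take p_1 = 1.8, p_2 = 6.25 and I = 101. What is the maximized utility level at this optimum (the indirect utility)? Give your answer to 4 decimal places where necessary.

With perfect complements, no substitution: consume in ratio q_1:q_2 = 5:4.
Budget: p_1·q_1 + p_2·(4/5)·q_1 = I, so (5·p_1 + 4·p_2)·q_1 = 5·I.
Demand: q_1*(p_1,p_2,I) = 5·I/(5·p_1 + 4·p_2), q_2* = 4·I/(5·p_1 + 4·p_2).
Here 5·1.8 + 4·6.25 = 34, giving q_1* = 14.8529 and q_2* = 11.8824.
Utility at the optimum: U(14.8529, 11.8824) = 2.9706.

V = 2.9706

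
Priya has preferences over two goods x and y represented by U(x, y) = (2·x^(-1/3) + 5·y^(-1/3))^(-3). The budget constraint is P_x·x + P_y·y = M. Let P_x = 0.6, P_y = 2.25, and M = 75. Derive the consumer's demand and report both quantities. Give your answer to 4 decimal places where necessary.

From the CES first-order condition, (2/5)·(y/x)^(4/3) = P_x/P_y.
Hence y/x = ((5/2)·P_x/P_y)^(1/(4/3)), i.e. raised to the 0.75 power.
Substitute y = (y/x)·x into the budget: x* = M/(P_x + P_y·(y/x)).
Numerically y/x = 0.737788, so x* = 75/(0.6 + 2.25·0.737788) = 33.1855 and y* = 0.737788·33.1855 = 24.4839.

x* = 33.1855, y* = 24.4839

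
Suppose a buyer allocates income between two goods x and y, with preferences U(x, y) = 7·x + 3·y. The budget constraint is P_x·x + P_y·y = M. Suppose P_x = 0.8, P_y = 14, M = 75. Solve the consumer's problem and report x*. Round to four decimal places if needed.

Perfect substitutes: compare marginal utility per dollar. 7/P_x vs 3/P_y → 8.75 vs 0.2143.
x gives more utility per dollar, so spend all income on x: x* = M/P_x, y* = 0.
Numerically: x* = 93.75, y* = 0.

x* = 93.75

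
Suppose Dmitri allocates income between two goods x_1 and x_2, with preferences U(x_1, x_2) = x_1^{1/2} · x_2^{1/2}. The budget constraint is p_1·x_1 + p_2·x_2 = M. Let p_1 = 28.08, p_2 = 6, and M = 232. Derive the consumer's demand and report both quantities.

MU_x_1/MU_x_2 = (0.5·x_2)/(0.5·x_1); tangency sets this equal to p_1/p_2.
So 0.5·p_2·x_2 = 0.5·p_1·x_1; combined with the budget, a share 0.5 of income goes to x_1.
Demand: x_1*(p_1,p_2,M) = 0.5·M/p_1 and x_2* = 0.5·M/p_2.
At p_1=28.08, p_2=6, M=232: x_1* = 0.5·232/28.08 = 4.1311, x_2* = 19.3333.

x_1* = 4.1311, x_2* = 19.3333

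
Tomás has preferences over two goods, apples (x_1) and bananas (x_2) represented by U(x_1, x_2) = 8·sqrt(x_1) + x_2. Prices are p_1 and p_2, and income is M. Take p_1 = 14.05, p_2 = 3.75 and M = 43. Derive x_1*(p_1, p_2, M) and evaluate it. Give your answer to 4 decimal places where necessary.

MU_x_1 = 4/√x_1, MU_x_2 = 1. Tangency: 4/√x_1 = p_1/p_2.
Thus x_1* = (4·p_2/p_1)² — independent of M — with the rest of income spent on x_2.
Plugging in: x_1* = (4·3.75/14.05)² = 1.1398.

x_1* = 1.1398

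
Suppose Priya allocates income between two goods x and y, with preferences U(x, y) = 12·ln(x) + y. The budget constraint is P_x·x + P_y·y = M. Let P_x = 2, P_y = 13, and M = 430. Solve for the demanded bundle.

x* = 78, y* = 21.0769

Set MRS = P_x/P_y: (12/x)/1 = P_x/P_y.
So x*(P_x,P_y) = 12·P_y/P_x, independent of income; and y* = (M − 12·P_y)/P_y.
At the given prices: x* = 12·13/2 = 78, and y* = 21.0769.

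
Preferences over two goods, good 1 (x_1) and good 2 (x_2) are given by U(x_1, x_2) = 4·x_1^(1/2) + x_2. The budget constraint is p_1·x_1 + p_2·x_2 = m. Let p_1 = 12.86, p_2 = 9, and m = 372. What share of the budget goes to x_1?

share on x_1 = 0.0677

Plugging in: x_1* = (2·9/12.86)² = 1.9591, x_2* = 38.534.
Expenditure on x_1: 12.86·1.9591 = 25.1944; share = 0.0677.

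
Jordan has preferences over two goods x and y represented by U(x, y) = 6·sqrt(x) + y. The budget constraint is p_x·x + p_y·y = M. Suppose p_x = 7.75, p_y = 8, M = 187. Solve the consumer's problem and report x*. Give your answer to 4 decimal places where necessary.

MU_x = 3/√x, MU_y = 1. Tangency: 3/√x = p_x/p_y.
Thus x* = (3·p_y/p_x)² — independent of M — with the rest of income spent on y.
Plugging in: x* = (3·8/7.75)² = 9.59.

x* = 9.59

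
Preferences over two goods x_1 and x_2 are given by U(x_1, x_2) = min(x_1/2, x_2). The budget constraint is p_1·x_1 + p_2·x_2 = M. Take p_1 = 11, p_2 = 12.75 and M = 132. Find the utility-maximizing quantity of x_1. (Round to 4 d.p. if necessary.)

Leontief preferences: the optimum is at the kink where x_1/2 = x_2/1, i.e. x_2 = (1/2)·x_1.
Budget: p_1·x_1 + p_2·(1/2)·x_1 = M, so (2·p_1 + p_2)·x_1 = 2·M.
Demand: x_1*(p_1,p_2,M) = 2·M/(2·p_1 + p_2), x_2* = M/(2·p_1 + p_2).
Here 2·11 + 12.75 = 34.75, giving x_1* = 7.5971.

x_1* = 7.5971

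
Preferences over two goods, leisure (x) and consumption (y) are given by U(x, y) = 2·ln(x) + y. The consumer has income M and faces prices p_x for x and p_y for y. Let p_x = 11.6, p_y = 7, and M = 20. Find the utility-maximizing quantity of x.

Set MRS = p_x/p_y: (2/x)/1 = p_x/p_y.
So x*(p_x,p_y) = 2·p_y/p_x, independent of income; and y* = (M − 2·p_y)/p_y.
At the given prices: x* = 2·7/11.6 = 1.2069.

x* = 1.2069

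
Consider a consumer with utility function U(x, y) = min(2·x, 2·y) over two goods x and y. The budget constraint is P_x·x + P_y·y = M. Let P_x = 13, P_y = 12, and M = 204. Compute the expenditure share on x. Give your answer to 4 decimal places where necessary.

Leontief preferences: the optimum is at the kink where x/2 = y/2, i.e. y = x.
Budget: P_x·x + P_y·x = M, so (2·P_x + 2·P_y)·x = 2·M.
Demand: x*(P_x,P_y,M) = 2·M/(2·P_x + 2·P_y), y* = 2·M/(2·P_x + 2·P_y).
Here 2·13 + 2·12 = 50, giving x* = 8.16 and y* = 8.16.
Expenditure on x: 13·8.16 = 106.08; share = 0.52.

share on x = 0.52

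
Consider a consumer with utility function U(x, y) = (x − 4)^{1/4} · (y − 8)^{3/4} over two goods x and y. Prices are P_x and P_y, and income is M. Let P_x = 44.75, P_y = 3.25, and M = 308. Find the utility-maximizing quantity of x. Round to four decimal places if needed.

This is Cobb-Douglas in (x−4, y−8): tangency gives 0.25·P_y·(y−8) = 0.75·P_x·(x−4).
After buying the subsistence bundle (4, 8), a share 0.25 of the remaining income goes to x: x* = 4 + 0.25·(M − 4P_x − 8P_y)/P_x.
Discretionary income = 308 − 4·44.75 − 8·3.25 = 103; x* = 4 + 0.25·103/44.75 = 4.5754.

x* = 4.5754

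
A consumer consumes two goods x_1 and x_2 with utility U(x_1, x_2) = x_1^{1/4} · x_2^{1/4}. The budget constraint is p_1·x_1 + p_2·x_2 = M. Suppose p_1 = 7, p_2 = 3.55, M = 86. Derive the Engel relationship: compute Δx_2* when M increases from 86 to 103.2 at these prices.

Δx_2* = 2.4225

Demand: x_1*(p_1,p_2,M) = 0.5·M/p_1 and x_2* = 0.5·M/p_2.
At p_1=7, p_2=3.55, M=86: x_2* = 0.5·86/3.55 = 12.1127.
At M' = 103.2: x_2* = 14.5352. Change: 14.5352 − 12.1127 = 2.4225.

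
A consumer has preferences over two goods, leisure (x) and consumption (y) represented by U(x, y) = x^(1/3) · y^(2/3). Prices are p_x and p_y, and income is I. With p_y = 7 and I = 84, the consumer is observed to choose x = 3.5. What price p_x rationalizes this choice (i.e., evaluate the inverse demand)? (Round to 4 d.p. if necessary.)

p_x = 8

MU_x/MU_y = (1/3·y)/(2/3·x); tangency sets this equal to p_x/p_y.
So 1/3·p_y·y = 2/3·p_x·x; combined with the budget, a share 1/3 of income goes to x.
Demand: x*(p_x,p_y,I) = 1/3·I/p_x and y* = 2/3·I/p_y.
Set x* = 3.5 in the demand function and solve for p_x: p_x = 8.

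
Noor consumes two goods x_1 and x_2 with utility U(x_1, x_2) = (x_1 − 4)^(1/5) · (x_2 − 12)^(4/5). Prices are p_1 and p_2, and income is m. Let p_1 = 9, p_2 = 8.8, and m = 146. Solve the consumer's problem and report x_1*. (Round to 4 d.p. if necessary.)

This is Cobb-Douglas in (x_1−4, x_2−12): tangency gives 0.2·p_2·(x_2−12) = 0.8·p_1·(x_1−4).
After buying the subsistence bundle (4, 12), a share 0.2 of the remaining income goes to x_1: x_1* = 4 + 0.2·(m − 4p_1 − 12p_2)/p_1.
Discretionary income = 146 − 4·9 − 12·8.8 = 4.4; x_1* = 4 + 0.2·4.4/9 = 4.0978.

x_1* = 4.0978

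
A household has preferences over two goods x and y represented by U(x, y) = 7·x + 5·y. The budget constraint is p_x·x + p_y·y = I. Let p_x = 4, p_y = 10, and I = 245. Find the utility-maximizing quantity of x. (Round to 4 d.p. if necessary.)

Linear utility — the consumer picks whichever good has higher MU/price: 7/4 = 1.75 vs 5/10 = 0.5.
x gives more utility per dollar, so spend all income on x: x* = I/p_x, y* = 0.
Numerically: x* = 61.25, y* = 0.

x* = 61.25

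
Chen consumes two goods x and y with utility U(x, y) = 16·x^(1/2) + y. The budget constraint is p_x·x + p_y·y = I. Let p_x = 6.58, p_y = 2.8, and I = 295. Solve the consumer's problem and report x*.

x* = 11.589

Set MRS = p_x/p_y: 8·x^(−1/2) = p_x/p_y.
Thus x* = (8·p_y/p_x)² — independent of I — with the rest of income spent on y.
Plugging in: x* = (8·2.8/6.58)² = 11.589.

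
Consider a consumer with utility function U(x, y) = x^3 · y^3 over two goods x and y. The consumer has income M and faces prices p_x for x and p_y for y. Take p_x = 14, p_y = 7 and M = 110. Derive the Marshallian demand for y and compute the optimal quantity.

y* = 7.8571

MU_x/MU_y = (3·y)/(3·x); tangency sets this equal to p_x/p_y.
Rearranging, p_y·y = p_x·x. Substituting into the budget gives p_x·x·(1 + 1) = M.
Demand: x*(p_x,p_y,M) = 0.5·M/p_x and y* = 0.5·M/p_y.
At p_x=14, p_y=7, M=110: y* = 0.5·110/7 = 7.8571.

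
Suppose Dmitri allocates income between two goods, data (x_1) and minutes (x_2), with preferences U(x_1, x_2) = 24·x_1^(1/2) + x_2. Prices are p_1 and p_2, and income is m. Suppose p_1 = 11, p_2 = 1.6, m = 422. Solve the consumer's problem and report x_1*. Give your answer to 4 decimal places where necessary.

Set MRS = p_1/p_2: 12·x_1^(−1/2) = p_1/p_2.
Thus x_1* = (12·p_2/p_1)² — independent of m — with the rest of income spent on x_2.
Plugging in: x_1* = (12·1.6/11)² = 3.0466.

x_1* = 3.0466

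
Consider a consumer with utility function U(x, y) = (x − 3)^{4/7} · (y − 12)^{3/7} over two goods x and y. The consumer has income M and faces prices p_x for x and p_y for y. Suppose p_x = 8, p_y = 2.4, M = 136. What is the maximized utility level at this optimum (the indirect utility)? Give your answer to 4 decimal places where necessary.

MRS = (4/3)·(y−12)/(x−3). Tangency with p_x/p_y gives y−12 = (3/4)·(p_x/p_y)·(x−3).
Substituting into the budget: x* = 3 + 4/7·(M − 3·p_x − 12·p_y)/p_x, and y* = 12 + 3/7·(…)/p_y.
Discretionary income = 136 − 3·8 − 12·2.4 = 83.2; x* = 3 + 4/7·83.2/8 = 8.9429; y* = 12 + 3/7·83.2/2.4 = 26.8571.
Utility at the optimum: U(8.9429, 26.8571) = 8.8012.

V = 8.8012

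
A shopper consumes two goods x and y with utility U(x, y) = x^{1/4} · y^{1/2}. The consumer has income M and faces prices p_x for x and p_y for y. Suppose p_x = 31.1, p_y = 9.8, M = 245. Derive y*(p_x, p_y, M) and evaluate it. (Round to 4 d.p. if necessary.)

y* = 16.6667

The MRS is (1/2)·y/x. Set MRS = p_x/p_y.
Rearranging, p_y·y = 2·p_x·x. Substituting into the budget gives p_x·x·(1 + 2) = M.
Demand: x*(p_x,p_y,M) = 1/3·M/p_x and y* = 2/3·M/p_y.
At p_x=31.1, p_y=9.8, M=245: y* = 2/3·245/9.8 = 16.6667.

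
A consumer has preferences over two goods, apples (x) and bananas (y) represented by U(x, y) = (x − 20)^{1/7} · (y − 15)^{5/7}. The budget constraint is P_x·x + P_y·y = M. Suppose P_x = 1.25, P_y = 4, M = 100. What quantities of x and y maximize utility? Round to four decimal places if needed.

Substituting into the budget: x* = 20 + 1/6·(M − 20·P_x − 15·P_y)/P_x, and y* = 15 + 5/6·(…)/P_y.
Discretionary income = 100 − 20·1.25 − 15·4 = 15; x* = 20 + 1/6·15/1.25 = 22; y* = 15 + 5/6·15/4 = 18.125.

x* = 22, y* = 18.125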